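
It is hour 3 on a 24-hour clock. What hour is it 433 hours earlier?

2

433 mod 24 = 1 (since 18·24 = 432).
(3 − 1) mod 24 = 2.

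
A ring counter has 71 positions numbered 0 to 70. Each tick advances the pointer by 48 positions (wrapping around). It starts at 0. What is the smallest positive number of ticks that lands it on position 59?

53

48⁻¹ ≡ 37 (mod 71) because 48·37 = 1776 = 25·71 + 1.
So x ≡ 37·59 = 2183 ≡ 53 (mod 71).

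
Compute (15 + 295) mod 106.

295 − 2·106 = 83, so 295 ≡ 83 (mod 106).
(15 + 83) mod 106 = 98.

98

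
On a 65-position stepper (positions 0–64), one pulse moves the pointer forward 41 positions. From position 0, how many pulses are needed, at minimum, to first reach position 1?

46

65 = 1·41 + 24
41 = 1·24 + 17
24 = 1·17 + 7
17 = 2·7 + 3
7 = 2·3 + 1
3 = 3·1 + 0
Back-substituting gives 41·46 ≡ 1 (mod 65).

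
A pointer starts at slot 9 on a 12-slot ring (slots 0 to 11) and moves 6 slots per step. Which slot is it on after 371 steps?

3

371·6 = 2226.
2226 − 185·12 = 6, so 2226 ≡ 6 (mod 12).
(9 + 6) mod 12 = 3.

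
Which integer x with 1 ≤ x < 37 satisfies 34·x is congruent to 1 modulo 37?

34·12 = 408 = 11·37 + 1, so 34⁻¹ ≡ 12 (mod 37).

12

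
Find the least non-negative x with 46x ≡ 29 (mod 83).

The inverse of 46 mod 83 is 74 (since 46·74 = 3404 ≡ 1).
Multiplying both sides by 74: x ≡ 74·29 = 2146 ≡ 71 (mod 83).
Check: 46·71 = 3266 = 39·83 + 29.

71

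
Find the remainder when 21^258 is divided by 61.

60

By repeated squaring mod 61: 21^1≡21, 21^2≡14, 21^4≡13, 21^8≡47, 21^16≡13, 21^32≡47, 21^64≡13, 21^128≡47, 21^256≡13.
258 = 2 + 256, so 21^258 ≡ 14·13 ≡ 60 (mod 61).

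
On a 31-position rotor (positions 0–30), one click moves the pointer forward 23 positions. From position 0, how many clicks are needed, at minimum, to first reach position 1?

31 = 1·23 + 8
23 = 2·8 + 7
8 = 1·7 + 1
7 = 7·1 + 0
Back-substituting gives 23·27 ≡ 1 (mod 31).

27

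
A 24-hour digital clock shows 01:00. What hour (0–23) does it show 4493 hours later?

6

4493 = 187·24 + 5, so 4493 mod 24 = 5.
(1 + 5) mod 24 = 6.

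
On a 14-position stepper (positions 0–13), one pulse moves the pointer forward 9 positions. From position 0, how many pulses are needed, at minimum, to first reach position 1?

11

14 = 1·9 + 5
9 = 1·5 + 4
5 = 1·4 + 1
4 = 4·1 + 0
Back-substituting gives 9·11 ≡ 1 (mod 14).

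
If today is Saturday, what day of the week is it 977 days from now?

977 − 139·7 = 4, so 977 ≡ 4 (mod 7).
Saturday + 4 days → Wednesday.

Wednesday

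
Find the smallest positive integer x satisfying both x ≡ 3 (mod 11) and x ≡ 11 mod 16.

x ≡ 3 (mod 11) gives x ∈ {3, 14, 25, 36, 47, 58, 69, 80, …}.
The first of these with x mod 16 = 11 is 91.

91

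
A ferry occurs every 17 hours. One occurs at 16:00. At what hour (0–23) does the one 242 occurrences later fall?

242·17 = 4114.
Dividing 4114 by 24 gives quotient 171 and remainder 10.
(16 + 10) mod 24 = 2.

2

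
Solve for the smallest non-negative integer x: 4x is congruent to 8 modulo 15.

2

4⁻¹ ≡ 4 (mod 15) because 4·4 = 16 = 1·15 + 1.
Multiplying both sides by 4: x ≡ 4·8 = 32 ≡ 2 (mod 15).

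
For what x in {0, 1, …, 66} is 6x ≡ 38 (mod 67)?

51

The inverse of 6 mod 67 is 56 (since 6·56 = 336 ≡ 1).
Multiplying both sides by 56: x ≡ 56·38 = 2128 ≡ 51 (mod 67).
Check: 6·51 = 306 = 4·67 + 38.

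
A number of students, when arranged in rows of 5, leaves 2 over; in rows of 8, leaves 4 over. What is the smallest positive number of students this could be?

x ≡ 2 (mod 5) gives x ∈ {2, 7, 12}.
The first of these with x mod 8 = 4 is 12.

12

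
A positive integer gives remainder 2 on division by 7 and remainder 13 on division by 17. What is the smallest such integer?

x ≡ 2 (mod 7) gives x ∈ {2, 9, 16, 23, 30}.
The first of these with x mod 17 = 13 is 30.

30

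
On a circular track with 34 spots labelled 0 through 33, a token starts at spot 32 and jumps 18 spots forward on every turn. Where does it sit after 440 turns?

30

440·18 = 7920.
Dividing 7920 by 34 gives quotient 232 and remainder 32.
(32 + 32) mod 34 = 30.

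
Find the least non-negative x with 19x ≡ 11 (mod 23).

3

19⁻¹ ≡ 17 (mod 23) because 19·17 = 323 = 14·23 + 1.
Multiplying both sides by 17: x ≡ 17·11 = 187 ≡ 3 (mod 23).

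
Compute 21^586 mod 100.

21

Successive squares of 21 mod 100: 21^1≡21, 21^2≡41, 21^4≡81, 21^8≡61, 21^16≡21, 21^32≡41, 21^64≡81, 21^128≡61, 21^256≡21, 21^512≡41.
586 = 2 + 8 + 64 + 512, so 21^586 ≡ 41·61·81·41 ≡ 21 (mod 100).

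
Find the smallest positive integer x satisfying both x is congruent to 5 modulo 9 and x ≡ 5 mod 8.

Since 8·8 ≡ 1 (mod 9), take x = 5 + 8·((5−5)·8 mod 9) = 5 + 8·0 = 5.
Check: 5 mod 9 = 5, 5 mod 8 = 5.

5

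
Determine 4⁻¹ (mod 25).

19

25 = 6·4 + 1
4 = 4·1 + 0
Back-substituting gives 4·19 ≡ 1 (mod 25).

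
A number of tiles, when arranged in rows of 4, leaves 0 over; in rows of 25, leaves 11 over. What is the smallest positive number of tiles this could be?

x ≡ 0 (mod 4) gives x ∈ {0, 4, 8, 12, 16, 20, 24, 28, …}.
The first of these with x mod 25 = 11 is 36.

36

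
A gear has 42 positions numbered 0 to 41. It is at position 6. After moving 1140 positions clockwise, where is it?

12

1140 = 27·42 + 6, so 1140 mod 42 = 6.
(6 + 6) mod 42 = 12.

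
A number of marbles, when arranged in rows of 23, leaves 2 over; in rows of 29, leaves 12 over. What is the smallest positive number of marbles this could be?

x ≡ 2 (mod 23) gives x ∈ {2, 25, 48, 71, 94, 117, 140, 163, …}.
The first of these with x mod 29 = 12 is 186.

186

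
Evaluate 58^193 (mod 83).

By repeated squaring mod 83: 58^1≡58, 58^2≡44, 58^4≡27, 58^8≡65, 58^16≡75, 58^32≡64, 58^64≡29, 58^128≡11.
193 = 1 + 64 + 128, so 58^193 ≡ 58·29·11 ≡ 76 (mod 83).

76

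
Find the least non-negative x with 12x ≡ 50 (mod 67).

The inverse of 12 mod 67 is 28 (since 12·28 = 336 ≡ 1).
So x ≡ 28·50 = 1400 ≡ 60 (mod 67).
Check: 12·60 = 720 = 10·67 + 50.

60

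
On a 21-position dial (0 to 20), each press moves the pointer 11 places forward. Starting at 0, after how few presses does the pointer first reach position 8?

16

11⁻¹ ≡ 2 (mod 21) because 11·2 = 22 = 1·21 + 1.
So x ≡ 2·8 = 16 ≡ 16 (mod 21).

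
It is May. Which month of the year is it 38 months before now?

38 mod 12 = 2 (since 3·12 = 36).
May − 2 months → March.

March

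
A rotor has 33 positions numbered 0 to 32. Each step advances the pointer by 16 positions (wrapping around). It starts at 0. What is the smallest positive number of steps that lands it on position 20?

The inverse of 16 mod 33 is 31 (since 16·31 = 496 ≡ 1).
So x ≡ 31·20 = 620 ≡ 26 (mod 33).

26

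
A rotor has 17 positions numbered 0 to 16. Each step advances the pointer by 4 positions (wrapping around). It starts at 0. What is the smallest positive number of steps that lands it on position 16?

4

The inverse of 4 mod 17 is 13 (since 4·13 = 52 ≡ 1).
So x ≡ 13·16 = 208 ≡ 4 (mod 17).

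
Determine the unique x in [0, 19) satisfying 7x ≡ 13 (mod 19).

The inverse of 7 mod 19 is 11 (since 7·11 = 77 ≡ 1).
Multiplying both sides by 11: x ≡ 11·13 = 143 ≡ 10 (mod 19).

10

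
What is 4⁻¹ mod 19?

5

4·5 = 20 = 1·19 + 1, so 4⁻¹ ≡ 5 (mod 19).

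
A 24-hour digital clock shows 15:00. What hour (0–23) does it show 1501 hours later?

Dividing 1501 by 24 gives quotient 62 and remainder 13.
(15 + 13) mod 24 = 4.

4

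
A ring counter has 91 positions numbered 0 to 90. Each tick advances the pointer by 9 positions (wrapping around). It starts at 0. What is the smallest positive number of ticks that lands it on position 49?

The inverse of 9 mod 91 is 81 (since 9·81 = 729 ≡ 1).
Multiplying both sides by 81: x ≡ 81·49 = 3969 ≡ 56 (mod 91).
Check: 9·56 = 504 = 5·91 + 49.

56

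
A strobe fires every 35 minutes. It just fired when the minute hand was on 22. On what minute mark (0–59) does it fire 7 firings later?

7·35 = 245.
245 − 4·60 = 5, so 245 ≡ 5 (mod 60).
(22 + 5) mod 60 = 27.

27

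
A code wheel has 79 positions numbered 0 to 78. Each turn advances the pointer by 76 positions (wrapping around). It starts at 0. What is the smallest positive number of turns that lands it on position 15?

76⁻¹ ≡ 26 (mod 79) because 76·26 = 1976 = 25·79 + 1.
Multiplying both sides by 26: x ≡ 26·15 = 390 ≡ 74 (mod 79).
Check: 76·74 = 5624 = 71·79 + 15.

74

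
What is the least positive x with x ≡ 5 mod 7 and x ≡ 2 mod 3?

Since 3·5 ≡ 1 (mod 7), take x = 2 + 3·((5−2)·5 mod 7) = 2 + 3·1 = 5.
Check: 5 mod 7 = 5, 5 mod 3 = 2.

5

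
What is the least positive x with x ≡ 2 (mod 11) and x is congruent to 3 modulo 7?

Since 7·8 ≡ 1 (mod 11), take x = 3 + 7·((2−3)·8 mod 11) = 3 + 7·3 = 24.
Check: 24 mod 11 = 2, 24 mod 7 = 3.

24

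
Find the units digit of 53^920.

1

The units digit of 53^n cycles with period 4: 3, 9, 7, 1, …
920 mod 4 = 0, so the last digit matches 3^4 = 1.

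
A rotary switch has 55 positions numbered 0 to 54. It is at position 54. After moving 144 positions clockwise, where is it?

33

144 = 2·55 + 34, so 144 mod 55 = 34.
(54 + 34) mod 55 = 33.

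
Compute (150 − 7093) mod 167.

Dividing 7093 by 167 gives quotient 42 and remainder 79.
(150 − 79) mod 167 = 71.

71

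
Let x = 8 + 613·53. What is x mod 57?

613·53 = 32489.
32489 mod 57 = 56 (since 569·57 = 32433).
(8 + 56) mod 57 = 7.

7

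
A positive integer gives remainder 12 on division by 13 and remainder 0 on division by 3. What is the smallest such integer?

12

x ≡ 0 (mod 3) gives x ∈ {0, 3, 6, 9, 12}.
The first of these with x mod 13 = 12 is 12.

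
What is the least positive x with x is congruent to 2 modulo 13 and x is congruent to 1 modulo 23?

Since 23·4 ≡ 1 (mod 13), take x = 1 + 23·((2−1)·4 mod 13) = 1 + 23·4 = 93.
Check: 93 mod 13 = 2, 93 mod 23 = 1.

93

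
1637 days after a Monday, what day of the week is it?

Dividing 1637 by 7 gives quotient 233 and remainder 6.
Monday + 6 days → Sunday.

Sunday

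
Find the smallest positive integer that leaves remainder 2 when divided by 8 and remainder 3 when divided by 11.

58

Since 11·3 ≡ 1 (mod 8), take x = 3 + 11·((2−3)·3 mod 8) = 3 + 11·5 = 58.
Check: 58 mod 8 = 2, 58 mod 11 = 3.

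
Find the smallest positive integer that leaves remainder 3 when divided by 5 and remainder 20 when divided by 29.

78

Since 29·4 ≡ 1 (mod 5), take x = 20 + 29·((3−20)·4 mod 5) = 20 + 29·2 = 78.
Check: 78 mod 5 = 3, 78 mod 29 = 20.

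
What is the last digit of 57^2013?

7

The units digit of 57^n cycles with period 4: 7, 9, 3, 1, …
2013 leaves remainder 1 on division by 4, so 57^2013 ends in 7.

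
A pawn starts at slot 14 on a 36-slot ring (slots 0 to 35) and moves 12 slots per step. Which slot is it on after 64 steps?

26

64·12 = 768.
768 − 21·36 = 12, so 768 ≡ 12 (mod 36).
(14 + 12) mod 36 = 26.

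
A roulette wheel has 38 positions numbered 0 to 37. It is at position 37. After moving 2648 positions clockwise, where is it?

25

2648 mod 38 = 26 (since 69·38 = 2622).
(37 + 26) mod 38 = 25.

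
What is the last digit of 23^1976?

The units digit of 23^n cycles with period 4: 3, 9, 7, 1, …
1976 mod 4 = 0, so the last digit matches 3^4 = 1.

1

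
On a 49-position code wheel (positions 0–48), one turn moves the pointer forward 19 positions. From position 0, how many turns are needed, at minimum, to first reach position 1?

49 = 2·19 + 11
19 = 1·11 + 8
11 = 1·8 + 3
8 = 2·3 + 2
3 = 1·2 + 1
2 = 2·1 + 0
Back-substituting gives 19·31 ≡ 1 (mod 49).

31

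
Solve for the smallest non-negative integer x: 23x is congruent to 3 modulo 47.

41

23⁻¹ ≡ 45 (mod 47) because 23·45 = 1035 = 22·47 + 1.
Multiplying both sides by 45: x ≡ 45·3 = 135 ≡ 41 (mod 47).
Check: 23·41 = 943 = 20·47 + 3.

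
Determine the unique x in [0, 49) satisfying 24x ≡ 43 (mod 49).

24⁻¹ ≡ 47 (mod 49) because 24·47 = 1128 = 23·49 + 1.
Multiplying both sides by 47: x ≡ 47·43 = 2021 ≡ 12 (mod 49).

12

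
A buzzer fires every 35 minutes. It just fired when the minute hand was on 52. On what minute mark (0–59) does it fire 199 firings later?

199·35 = 6965.
6965 mod 60 = 5 (since 116·60 = 6960).
(52 + 5) mod 60 = 57.

57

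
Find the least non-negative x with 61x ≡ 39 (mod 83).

2

The inverse of 61 mod 83 is 49 (since 61·49 = 2989 ≡ 1).
Multiplying both sides by 49: x ≡ 49·39 = 1911 ≡ 2 (mod 83).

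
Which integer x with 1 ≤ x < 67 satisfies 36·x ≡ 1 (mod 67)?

67 = 1·36 + 31
36 = 1·31 + 5
31 = 6·5 + 1
5 = 5·1 + 0
Back-substituting gives 36·54 ≡ 1 (mod 67).

54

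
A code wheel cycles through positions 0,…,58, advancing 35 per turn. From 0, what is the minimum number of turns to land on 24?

35⁻¹ ≡ 27 (mod 59) because 35·27 = 945 = 16·59 + 1.
Multiplying both sides by 27: x ≡ 27·24 = 648 ≡ 58 (mod 59).

58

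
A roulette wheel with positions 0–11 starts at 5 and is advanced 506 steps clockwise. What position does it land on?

7

Dividing 506 by 12 gives quotient 42 and remainder 2.
(5 + 2) mod 12 = 7.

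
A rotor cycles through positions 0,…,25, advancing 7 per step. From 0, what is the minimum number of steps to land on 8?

16

7⁻¹ ≡ 15 (mod 26) because 7·15 = 105 = 4·26 + 1.
Multiplying both sides by 15: x ≡ 15·8 = 120 ≡ 16 (mod 26).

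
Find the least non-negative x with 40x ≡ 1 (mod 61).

29

40⁻¹ ≡ 29 (mod 61) because 40·29 = 1160 = 19·61 + 1.
So x ≡ 29·1 = 29 ≡ 29 (mod 61).
Check: 40·29 = 1160 = 19·61 + 1.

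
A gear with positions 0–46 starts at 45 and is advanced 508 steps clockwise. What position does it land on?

Dividing 508 by 47 gives quotient 10 and remainder 38.
(45 + 38) mod 47 = 36.

36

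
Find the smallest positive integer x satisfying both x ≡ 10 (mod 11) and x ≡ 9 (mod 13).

87

Since 13·6 ≡ 1 (mod 11), take x = 9 + 13·((10−9)·6 mod 11) = 9 + 13·6 = 87.
Check: 87 mod 11 = 10, 87 mod 13 = 9.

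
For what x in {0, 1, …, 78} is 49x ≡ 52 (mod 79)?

72

49⁻¹ ≡ 50 (mod 79) because 49·50 = 2450 = 31·79 + 1.
Multiplying both sides by 50: x ≡ 50·52 = 2600 ≡ 72 (mod 79).
Check: 49·72 = 3528 = 44·79 + 52.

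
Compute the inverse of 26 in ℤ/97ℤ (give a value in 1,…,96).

56

26·56 = 1456 = 15·97 + 1, so 26⁻¹ ≡ 56 (mod 97).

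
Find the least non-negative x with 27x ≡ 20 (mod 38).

12

27⁻¹ ≡ 31 (mod 38) because 27·31 = 837 = 22·38 + 1.
So x ≡ 31·20 = 620 ≡ 12 (mod 38).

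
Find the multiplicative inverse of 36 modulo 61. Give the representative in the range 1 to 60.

39

36·39 = 1404 = 23·61 + 1, so 36⁻¹ ≡ 39 (mod 61).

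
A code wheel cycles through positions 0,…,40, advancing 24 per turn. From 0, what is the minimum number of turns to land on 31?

3

The inverse of 24 mod 41 is 12 (since 24·12 = 288 ≡ 1).
Multiplying both sides by 12: x ≡ 12·31 = 372 ≡ 3 (mod 41).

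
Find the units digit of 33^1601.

3

Powers of 3 mod 10 repeat with period 4: 3, 9, 7, 1.
1601 leaves remainder 1 on division by 4, so 33^1601 ends in 3.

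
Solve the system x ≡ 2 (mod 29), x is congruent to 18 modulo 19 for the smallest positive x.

x ≡ 18 (mod 19) gives x ∈ {18, 37, 56, 75, 94, 113, 132, 151, …}.
The first of these with x mod 29 = 2 is 379.

379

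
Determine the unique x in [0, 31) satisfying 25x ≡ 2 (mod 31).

25⁻¹ ≡ 5 (mod 31) because 25·5 = 125 = 4·31 + 1.
Multiplying both sides by 5: x ≡ 5·2 = 10 ≡ 10 (mod 31).

10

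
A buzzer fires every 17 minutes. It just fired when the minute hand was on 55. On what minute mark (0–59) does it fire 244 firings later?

3

244·17 = 4148.
Dividing 4148 by 60 gives quotient 69 and remainder 8.
(55 + 8) mod 60 = 3.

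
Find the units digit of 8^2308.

6

Powers of 8 mod 10 repeat with period 4: 8, 4, 2, 6.
2308 mod 4 = 0, so the last digit matches 8^4 = 6.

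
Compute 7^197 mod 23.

Square-and-reduce mod 23: 7^1≡7, 7^2≡3, 7^4≡9, 7^8≡12, 7^16≡6, 7^32≡13, 7^64≡8, 7^128≡18.
197 = 1 + 4 + 64 + 128, so 7^197 ≡ 7·9·8·18 ≡ 10 (mod 23).

10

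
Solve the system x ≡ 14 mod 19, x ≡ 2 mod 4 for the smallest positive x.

x ≡ 2 (mod 4) gives x ∈ {2, 6, 10, 14}.
The first of these with x mod 19 = 14 is 14.

14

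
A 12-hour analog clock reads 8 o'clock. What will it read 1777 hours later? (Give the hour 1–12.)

1777 = 148·12 + 1, so 1777 mod 12 = 1.
8 + 1 → 9 on a 12-hour dial.

9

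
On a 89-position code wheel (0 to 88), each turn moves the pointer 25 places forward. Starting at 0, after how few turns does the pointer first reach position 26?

58

25⁻¹ ≡ 57 (mod 89) because 25·57 = 1425 = 16·89 + 1.
So x ≡ 57·26 = 1482 ≡ 58 (mod 89).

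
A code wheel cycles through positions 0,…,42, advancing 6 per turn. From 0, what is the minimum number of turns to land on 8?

30

6⁻¹ ≡ 36 (mod 43) because 6·36 = 216 = 5·43 + 1.
Multiplying both sides by 36: x ≡ 36·8 = 288 ≡ 30 (mod 43).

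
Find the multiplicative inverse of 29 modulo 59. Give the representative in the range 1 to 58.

29·57 = 1653 = 28·59 + 1, so 29⁻¹ ≡ 57 (mod 59).

57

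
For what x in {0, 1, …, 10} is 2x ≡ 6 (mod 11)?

3

The inverse of 2 mod 11 is 6 (since 2·6 = 12 ≡ 1).
So x ≡ 6·6 = 36 ≡ 3 (mod 11).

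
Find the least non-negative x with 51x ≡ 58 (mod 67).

55

The inverse of 51 mod 67 is 46 (since 51·46 = 2346 ≡ 1).
Multiplying both sides by 46: x ≡ 46·58 = 2668 ≡ 55 (mod 67).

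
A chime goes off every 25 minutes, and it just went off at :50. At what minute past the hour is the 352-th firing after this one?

30

352·25 = 8800.
8800 mod 60 = 40 (since 146·60 = 8760).
(50 + 40) mod 60 = 30.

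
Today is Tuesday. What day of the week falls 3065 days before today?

Wednesday

3065 = 437·7 + 6, so 3065 mod 7 = 6.
Tuesday − 6 days → Wednesday.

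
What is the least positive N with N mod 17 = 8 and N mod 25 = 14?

x ≡ 8 (mod 17) gives x ∈ {8, 25, 42, 59, 76, 93, 110, 127, …}.
The first of these with x mod 25 = 14 is 314.

314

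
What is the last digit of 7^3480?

1

Powers of 7 mod 10 repeat with period 4: 7, 9, 3, 1.
3480 mod 4 = 0, so the last digit matches 7^4 = 1.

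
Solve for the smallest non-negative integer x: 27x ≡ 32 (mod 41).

27

27⁻¹ ≡ 38 (mod 41) because 27·38 = 1026 = 25·41 + 1.
So x ≡ 38·32 = 1216 ≡ 27 (mod 41).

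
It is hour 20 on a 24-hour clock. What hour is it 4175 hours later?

4175 − 173·24 = 23, so 4175 ≡ 23 (mod 24).
(20 + 23) mod 24 = 19.

19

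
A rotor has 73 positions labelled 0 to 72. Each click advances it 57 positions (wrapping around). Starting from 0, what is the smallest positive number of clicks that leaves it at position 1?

41

73 = 1·57 + 16
57 = 3·16 + 9
16 = 1·9 + 7
9 = 1·7 + 2
7 = 3·2 + 1
2 = 2·1 + 0
Back-substituting gives 57·41 ≡ 1 (mod 73).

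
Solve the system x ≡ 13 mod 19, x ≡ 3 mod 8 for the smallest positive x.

x ≡ 3 (mod 8) gives x ∈ {3, 11, 19, 27, 35, 43, 51}.
The first of these with x mod 19 = 13 is 51.

51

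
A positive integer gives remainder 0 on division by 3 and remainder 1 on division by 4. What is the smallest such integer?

9

x ≡ 0 (mod 3) gives x ∈ {0, 3, 6, 9}.
The first of these with x mod 4 = 1 is 9.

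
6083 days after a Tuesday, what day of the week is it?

6083 − 869·7 = 0, so 6083 ≡ 0 (mod 7).
Tuesday + 0 days → Tuesday.

Tuesday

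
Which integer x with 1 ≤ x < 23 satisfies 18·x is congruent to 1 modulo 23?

18·9 = 162 = 7·23 + 1, so 18⁻¹ ≡ 9 (mod 23).

9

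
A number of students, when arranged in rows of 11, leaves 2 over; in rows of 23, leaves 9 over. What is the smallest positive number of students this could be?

x ≡ 2 (mod 11) gives x ∈ {2, 13, 24, 35, 46, 57, 68, 79, …}.
The first of these with x mod 23 = 9 is 101.

101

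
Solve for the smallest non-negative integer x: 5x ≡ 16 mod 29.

9

The inverse of 5 mod 29 is 6 (since 5·6 = 30 ≡ 1).
Multiplying both sides by 6: x ≡ 6·16 = 96 ≡ 9 (mod 29).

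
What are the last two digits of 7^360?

01

Square-and-reduce mod 100: 7^1≡7, 7^2≡49, 7^4≡1, 7^8≡1, 7^16≡1, 7^32≡1, 7^64≡1, 7^128≡1, 7^256≡1.
Since 360 = 8 + 32 + 64 + 256 in binary, 7^360 ≡ 1·1·1·1 ≡ 1 (mod 100).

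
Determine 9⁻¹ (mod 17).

9·2 = 18 = 1·17 + 1, so 9⁻¹ ≡ 2 (mod 17).

2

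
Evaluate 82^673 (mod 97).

By repeated squaring mod 97: 82^1≡82, 82^2≡31, 82^4≡88, 82^8≡81, 82^16≡62, 82^32≡61, 82^64≡35, 82^128≡61, 82^256≡35, 82^512≡61.
673 = 1 + 32 + 128 + 512, so 82^673 ≡ 82·61·61·61 ≡ 82 (mod 97).

82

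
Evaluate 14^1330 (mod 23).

Square-and-reduce mod 23: 14^1≡14, 14^2≡12, 14^4≡6, 14^8≡13, 14^16≡8, 14^32≡18, 14^64≡2, 14^128≡4, 14^256≡16, 14^512≡3, 14^1024≡9.
1330 = 2 + 16 + 32 + 256 + 1024, so 14^1330 ≡ 12·8·18·16·9 ≡ 18 (mod 23).

18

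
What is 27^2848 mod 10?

1

Powers of 7 mod 10 repeat with period 4: 7, 9, 3, 1.
2848 mod 4 = 0, so the last digit matches 7^4 = 1.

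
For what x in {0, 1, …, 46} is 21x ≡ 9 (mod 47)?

34

21⁻¹ ≡ 9 (mod 47) because 21·9 = 189 = 4·47 + 1.
So x ≡ 9·9 = 81 ≡ 34 (mod 47).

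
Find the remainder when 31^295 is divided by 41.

By repeated squaring mod 41: 31^1≡31, 31^2≡18, 31^4≡37, 31^8≡16, 31^16≡10, 31^32≡18, 31^64≡37, 31^128≡16, 31^256≡10.
Since 295 = 1 + 2 + 4 + 32 + 256 in binary, 31^295 ≡ 31·18·37·18·10 ≡ 40 (mod 41).

40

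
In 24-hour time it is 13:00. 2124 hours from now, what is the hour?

1

2124 − 88·24 = 12, so 2124 ≡ 12 (mod 24).
(13 + 12) mod 24 = 1.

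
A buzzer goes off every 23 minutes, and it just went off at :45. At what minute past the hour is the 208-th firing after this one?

208·23 = 4784.
4784 mod 60 = 44 (since 79·60 = 4740).
(45 + 44) mod 60 = 29.

29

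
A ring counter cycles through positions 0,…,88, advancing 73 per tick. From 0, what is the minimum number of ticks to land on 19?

The inverse of 73 mod 89 is 50 (since 73·50 = 3650 ≡ 1).
Multiplying both sides by 50: x ≡ 50·19 = 950 ≡ 60 (mod 89).
Check: 73·60 = 4380 = 49·89 + 19.

60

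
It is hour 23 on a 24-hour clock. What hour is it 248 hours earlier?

248 − 10·24 = 8, so 248 ≡ 8 (mod 24).
(23 − 8) mod 24 = 15.

15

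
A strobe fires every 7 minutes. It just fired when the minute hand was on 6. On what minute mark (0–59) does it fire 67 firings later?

67·7 = 469.
469 = 7·60 + 49, so 469 mod 60 = 49.
(6 + 49) mod 60 = 55.

55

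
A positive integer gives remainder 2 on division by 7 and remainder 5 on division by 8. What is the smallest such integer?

x ≡ 2 (mod 7) gives x ∈ {2, 9, 16, 23, 30, 37}.
The first of these with x mod 8 = 5 is 37.

37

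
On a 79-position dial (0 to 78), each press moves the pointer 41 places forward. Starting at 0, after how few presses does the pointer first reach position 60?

41⁻¹ ≡ 27 (mod 79) because 41·27 = 1107 = 14·79 + 1.
So x ≡ 27·60 = 1620 ≡ 40 (mod 79).
Check: 41·40 = 1640 = 20·79 + 60.

40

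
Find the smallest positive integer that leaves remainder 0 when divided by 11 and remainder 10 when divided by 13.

Since 13·6 ≡ 1 (mod 11), take x = 10 + 13·((0−10)·6 mod 11) = 10 + 13·6 = 88.
Check: 88 mod 11 = 0, 88 mod 13 = 10.

88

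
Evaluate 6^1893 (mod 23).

6

By repeated squaring mod 23: 6^1≡6, 6^2≡13, 6^4≡8, 6^8≡18, 6^16≡2, 6^32≡4, 6^64≡16, 6^128≡3, 6^256≡9, 6^512≡12, 6^1024≡6.
Since 1893 = 1 + 4 + 32 + 64 + 256 + 512 + 1024 in binary, 6^1893 ≡ 6·8·4·16·9·12·6 ≡ 6 (mod 23).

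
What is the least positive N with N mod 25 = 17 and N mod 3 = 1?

67

x ≡ 1 (mod 3) gives x ∈ {1, 4, 7, 10, 13, 16, 19, 22, …}.
The first of these with x mod 25 = 17 is 67.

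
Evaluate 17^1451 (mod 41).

11

Square-and-reduce mod 41: 17^1≡17, 17^2≡2, 17^4≡4, 17^8≡16, 17^16≡10, 17^32≡18, 17^64≡37, 17^128≡16, 17^256≡10, 17^512≡18, 17^1024≡37.
1451 = 1 + 2 + 8 + 32 + 128 + 256 + 1024, so 17^1451 ≡ 17·2·16·18·16·10·37 ≡ 11 (mod 41).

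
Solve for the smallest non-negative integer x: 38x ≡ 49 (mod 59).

37

38⁻¹ ≡ 14 (mod 59) because 38·14 = 532 = 9·59 + 1.
Multiplying both sides by 14: x ≡ 14·49 = 686 ≡ 37 (mod 59).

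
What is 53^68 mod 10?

Powers of 3 mod 10 repeat with period 4: 3, 9, 7, 1.
68 leaves remainder 0 on division by 4, so 53^68 ends in 1.

1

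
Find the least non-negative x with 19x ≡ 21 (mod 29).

19⁻¹ ≡ 26 (mod 29) because 19·26 = 494 = 17·29 + 1.
Multiplying both sides by 26: x ≡ 26·21 = 546 ≡ 24 (mod 29).

24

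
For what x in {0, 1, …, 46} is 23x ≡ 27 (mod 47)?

The inverse of 23 mod 47 is 45 (since 23·45 = 1035 ≡ 1).
Multiplying both sides by 45: x ≡ 45·27 = 1215 ≡ 40 (mod 47).
Check: 23·40 = 920 = 19·47 + 27.

40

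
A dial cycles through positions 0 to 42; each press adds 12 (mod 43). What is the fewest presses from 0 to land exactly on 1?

18

43 = 3·12 + 7
12 = 1·7 + 5
7 = 1·5 + 2
5 = 2·2 + 1
2 = 2·1 + 0
Back-substituting gives 12·18 ≡ 1 (mod 43).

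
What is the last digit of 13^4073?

The units digit of 13^n cycles with period 4: 3, 9, 7, 1, …
4073 leaves remainder 1 on division by 4, so 13^4073 ends in 3.

3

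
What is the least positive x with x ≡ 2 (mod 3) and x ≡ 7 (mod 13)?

20

x ≡ 2 (mod 3) gives x ∈ {2, 5, 8, 11, 14, 17, 20}.
The first of these with x mod 13 = 7 is 20.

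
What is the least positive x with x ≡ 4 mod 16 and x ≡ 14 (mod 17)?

x ≡ 4 (mod 16) gives x ∈ {4, 20, 36, 52, 68, 84, 100, 116}.
The first of these with x mod 17 = 14 is 116.

116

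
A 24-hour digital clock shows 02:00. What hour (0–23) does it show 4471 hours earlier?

19

4471 mod 24 = 7 (since 186·24 = 4464).
(2 − 7) mod 24 = 19.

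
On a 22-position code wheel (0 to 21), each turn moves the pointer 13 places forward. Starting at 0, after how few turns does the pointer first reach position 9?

21

13⁻¹ ≡ 17 (mod 22) because 13·17 = 221 = 10·22 + 1.
So x ≡ 17·9 = 153 ≡ 21 (mod 22).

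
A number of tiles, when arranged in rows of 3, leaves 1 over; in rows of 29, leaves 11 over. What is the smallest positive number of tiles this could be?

x ≡ 1 (mod 3) gives x ∈ {1, 4, 7, 10, 13, 16, 19, 22, …}.
The first of these with x mod 29 = 11 is 40.

40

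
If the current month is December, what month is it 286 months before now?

February

Dividing 286 by 12 gives quotient 23 and remainder 10.
December − 10 months → February.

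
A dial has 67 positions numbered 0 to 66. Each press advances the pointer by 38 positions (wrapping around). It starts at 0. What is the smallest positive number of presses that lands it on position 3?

38⁻¹ ≡ 30 (mod 67) because 38·30 = 1140 = 17·67 + 1.
So x ≡ 30·3 = 90 ≡ 23 (mod 67).

23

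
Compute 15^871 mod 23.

5

Square-and-reduce mod 23: 15^1≡15, 15^2≡18, 15^4≡2, 15^8≡4, 15^16≡16, 15^32≡3, 15^64≡9, 15^128≡12, 15^256≡6, 15^512≡13.
Since 871 = 1 + 2 + 4 + 32 + 64 + 256 + 512 in binary, 15^871 ≡ 15·18·2·3·9·6·13 ≡ 5 (mod 23).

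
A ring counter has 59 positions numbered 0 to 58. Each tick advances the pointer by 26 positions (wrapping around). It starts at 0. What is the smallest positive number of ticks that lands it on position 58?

The inverse of 26 mod 59 is 25 (since 26·25 = 650 ≡ 1).
Multiplying both sides by 25: x ≡ 25·58 = 1450 ≡ 34 (mod 59).

34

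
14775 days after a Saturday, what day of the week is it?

Dividing 14775 by 7 gives quotient 2110 and remainder 5.
Saturday + 5 days → Thursday.

Thursday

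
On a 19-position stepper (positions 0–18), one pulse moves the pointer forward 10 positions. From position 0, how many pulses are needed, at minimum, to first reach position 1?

2

19 = 1·10 + 9
10 = 1·9 + 1
9 = 9·1 + 0
Back-substituting gives 10·2 ≡ 1 (mod 19).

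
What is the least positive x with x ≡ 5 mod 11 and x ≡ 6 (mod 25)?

181

x ≡ 5 (mod 11) gives x ∈ {5, 16, 27, 38, 49, 60, 71, 82, …}.
The first of these with x mod 25 = 6 is 181.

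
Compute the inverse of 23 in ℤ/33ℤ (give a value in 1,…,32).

23

33 = 1·23 + 10
23 = 2·10 + 3
10 = 3·3 + 1
3 = 3·1 + 0
Back-substituting gives 23·23 ≡ 1 (mod 33).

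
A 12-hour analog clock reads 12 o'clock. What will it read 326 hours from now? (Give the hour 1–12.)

Dividing 326 by 12 gives quotient 27 and remainder 2.
12 + 2 → 2 on a 12-hour dial.

2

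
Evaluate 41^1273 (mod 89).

61

By repeated squaring mod 89: 41^1≡41, 41^2≡79, 41^4≡11, 41^8≡32, 41^16≡45, 41^32≡67, 41^64≡39, 41^128≡8, 41^256≡64, 41^512≡2, 41^1024≡4.
1273 = 1 + 8 + 16 + 32 + 64 + 128 + 1024, so 41^1273 ≡ 41·32·45·67·39·8·4 ≡ 61 (mod 89).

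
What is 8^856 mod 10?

6

Powers of 8 mod 10 repeat with period 4: 8, 4, 2, 6.
856 leaves remainder 0 on division by 4, so 8^856 ends in 6.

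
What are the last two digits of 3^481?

03

By repeated squaring mod 100: 3^1≡3, 3^2≡9, 3^4≡81, 3^8≡61, 3^16≡21, 3^32≡41, 3^64≡81, 3^128≡61, 3^256≡21.
Since 481 = 1 + 32 + 64 + 128 + 256 in binary, 3^481 ≡ 3·41·81·61·21 ≡ 3 (mod 100).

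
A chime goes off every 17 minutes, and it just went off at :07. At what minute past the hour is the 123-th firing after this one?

58

123·17 = 2091.
2091 = 34·60 + 51, so 2091 mod 60 = 51.
(7 + 51) mod 60 = 58.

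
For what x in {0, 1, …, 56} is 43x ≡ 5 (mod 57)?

20

43⁻¹ ≡ 4 (mod 57) because 43·4 = 172 = 3·57 + 1.
So x ≡ 4·5 = 20 ≡ 20 (mod 57).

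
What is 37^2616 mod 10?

Last digits of 7^n: 7, 9, 3, 1 (period 4).
2616 leaves remainder 0 on division by 4, so 37^2616 ends in 1.

1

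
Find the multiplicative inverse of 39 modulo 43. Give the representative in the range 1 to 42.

32

39·32 = 1248 = 29·43 + 1, so 39⁻¹ ≡ 32 (mod 43).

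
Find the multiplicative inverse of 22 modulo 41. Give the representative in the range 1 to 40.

28

41 = 1·22 + 19
22 = 1·19 + 3
19 = 6·3 + 1
3 = 3·1 + 0
Back-substituting gives 22·28 ≡ 1 (mod 41).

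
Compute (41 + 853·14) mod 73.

11

853·14 = 11942.
11942 − 163·73 = 43, so 11942 ≡ 43 (mod 73).
(41 + 43) mod 73 = 11.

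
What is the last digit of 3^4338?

The units digit of 3^n cycles with period 4: 3, 9, 7, 1, …
4338 leaves remainder 2 on division by 4, so 3^4338 ends in 9.

9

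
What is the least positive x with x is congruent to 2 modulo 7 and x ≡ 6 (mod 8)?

30

x ≡ 2 (mod 7) gives x ∈ {2, 9, 16, 23, 30}.
The first of these with x mod 8 = 6 is 30.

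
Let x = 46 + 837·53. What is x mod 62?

15

837·53 = 44361.
44361 mod 62 = 31 (since 715·62 = 44330).
(46 + 31) mod 62 = 15.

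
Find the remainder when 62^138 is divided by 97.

Square-and-reduce mod 97: 62^1≡62, 62^2≡61, 62^4≡35, 62^8≡61, 62^16≡35, 62^32≡61, 62^64≡35, 62^128≡61.
Since 138 = 2 + 8 + 128 in binary, 62^138 ≡ 61·61·61 ≡ 1 (mod 97).

1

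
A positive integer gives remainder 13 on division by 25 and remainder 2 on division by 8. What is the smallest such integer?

x ≡ 2 (mod 8) gives x ∈ {2, 10, 18, 26, 34, 42, 50, 58, …}.
The first of these with x mod 25 = 13 is 138.

138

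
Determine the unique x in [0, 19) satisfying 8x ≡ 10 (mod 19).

The inverse of 8 mod 19 is 12 (since 8·12 = 96 ≡ 1).
Multiplying both sides by 12: x ≡ 12·10 = 120 ≡ 6 (mod 19).

6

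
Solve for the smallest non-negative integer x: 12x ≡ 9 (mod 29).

The inverse of 12 mod 29 is 17 (since 12·17 = 204 ≡ 1).
So x ≡ 17·9 = 153 ≡ 8 (mod 29).

8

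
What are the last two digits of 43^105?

Successive squares of 43 mod 100: 43^1≡43, 43^2≡49, 43^4≡1, 43^8≡1, 43^16≡1, 43^32≡1, 43^64≡1.
Since 105 = 1 + 8 + 32 + 64 in binary, 43^105 ≡ 43·1·1·1 ≡ 43 (mod 100).

43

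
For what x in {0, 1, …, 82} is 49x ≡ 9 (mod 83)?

The inverse of 49 mod 83 is 61 (since 49·61 = 2989 ≡ 1).
So x ≡ 61·9 = 549 ≡ 51 (mod 83).

51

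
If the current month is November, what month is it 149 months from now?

April

Dividing 149 by 12 gives quotient 12 and remainder 5.
November + 5 months → April.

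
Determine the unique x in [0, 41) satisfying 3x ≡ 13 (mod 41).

18

3⁻¹ ≡ 14 (mod 41) because 3·14 = 42 = 1·41 + 1.
Multiplying both sides by 14: x ≡ 14·13 = 182 ≡ 18 (mod 41).
Check: 3·18 = 54 = 1·41 + 13.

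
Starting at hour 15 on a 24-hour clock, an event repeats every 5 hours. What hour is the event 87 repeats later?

87·5 = 435.
435 − 18·24 = 3, so 435 ≡ 3 (mod 24).
(15 + 3) mod 24 = 18.

18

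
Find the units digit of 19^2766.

1

Last digits of 9^n: 9, 1 (period 2).
2766 mod 2 = 0, so the last digit matches 9^2 = 1.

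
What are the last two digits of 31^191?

Successive squares of 31 mod 100: 31^1≡31, 31^2≡61, 31^4≡21, 31^8≡41, 31^16≡81, 31^32≡61, 31^64≡21, 31^128≡41.
Since 191 = 1 + 2 + 4 + 8 + 16 + 32 + 128 in binary, 31^191 ≡ 31·61·21·41·81·61·41 ≡ 31 (mod 100).

31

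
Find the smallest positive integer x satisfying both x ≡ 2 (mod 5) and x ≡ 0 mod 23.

Since 23·2 ≡ 1 (mod 5), take x = 0 + 23·((2−0)·2 mod 5) = 0 + 23·4 = 92.
Check: 92 mod 5 = 2, 92 mod 23 = 0.

92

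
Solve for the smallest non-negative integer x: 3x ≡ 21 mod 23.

7

3⁻¹ ≡ 8 (mod 23) because 3·8 = 24 = 1·23 + 1.
So x ≡ 8·21 = 168 ≡ 7 (mod 23).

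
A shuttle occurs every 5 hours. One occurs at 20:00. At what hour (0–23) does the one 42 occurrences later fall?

42·5 = 210.
Dividing 210 by 24 gives quotient 8 and remainder 18.
(20 + 18) mod 24 = 14.

14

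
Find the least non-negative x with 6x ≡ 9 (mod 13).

6⁻¹ ≡ 11 (mod 13) because 6·11 = 66 = 5·13 + 1.
Multiplying both sides by 11: x ≡ 11·9 = 99 ≡ 8 (mod 13).

8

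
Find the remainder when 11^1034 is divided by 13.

4

Successive squares of 11 mod 13: 11^1≡11, 11^2≡4, 11^4≡3, 11^8≡9, 11^16≡3, 11^32≡9, 11^64≡3, 11^128≡9, 11^256≡3, 11^512≡9, 11^1024≡3.
Since 1034 = 2 + 8 + 1024 in binary, 11^1034 ≡ 4·9·3 ≡ 4 (mod 13).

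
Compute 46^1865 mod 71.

70

By repeated squaring mod 71: 46^1≡46, 46^2≡57, 46^4≡54, 46^8≡5, 46^16≡25, 46^32≡57, 46^64≡54, 46^128≡5, 46^256≡25, 46^512≡57, 46^1024≡54.
Since 1865 = 1 + 8 + 64 + 256 + 512 + 1024 in binary, 46^1865 ≡ 46·5·54·25·57·54 ≡ 70 (mod 71).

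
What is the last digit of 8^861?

Powers of 8 mod 10 repeat with period 4: 8, 4, 2, 6.
861 leaves remainder 1 on division by 4, so 8^861 ends in 8.

8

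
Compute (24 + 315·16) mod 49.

17

315·16 = 5040.
Dividing 5040 by 49 gives quotient 102 and remainder 42.
(24 + 42) mod 49 = 17.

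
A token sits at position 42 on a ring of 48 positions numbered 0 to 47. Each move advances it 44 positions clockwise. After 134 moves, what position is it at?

34

134·44 = 5896.
5896 mod 48 = 40 (since 122·48 = 5856).
(42 + 40) mod 48 = 34.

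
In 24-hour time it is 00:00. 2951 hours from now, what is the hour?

2951 mod 24 = 23 (since 122·24 = 2928).
(0 + 23) mod 24 = 23.

23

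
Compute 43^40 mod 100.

1

Successive squares of 43 mod 100: 43^1≡43, 43^2≡49, 43^4≡1, 43^8≡1, 43^16≡1, 43^32≡1.
Since 40 = 8 + 32 in binary, 43^40 ≡ 1·1 ≡ 1 (mod 100).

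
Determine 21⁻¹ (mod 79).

79 = 3·21 + 16
21 = 1·16 + 5
16 = 3·5 + 1
5 = 5·1 + 0
Back-substituting gives 21·64 ≡ 1 (mod 79).

64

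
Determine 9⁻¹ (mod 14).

14 = 1·9 + 5
9 = 1·5 + 4
5 = 1·4 + 1
4 = 4·1 + 0
Back-substituting gives 9·11 ≡ 1 (mod 14).

11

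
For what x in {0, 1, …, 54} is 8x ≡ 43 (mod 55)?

8⁻¹ ≡ 7 (mod 55) because 8·7 = 56 = 1·55 + 1.
So x ≡ 7·43 = 301 ≡ 26 (mod 55).
Check: 8·26 = 208 = 3·55 + 43.

26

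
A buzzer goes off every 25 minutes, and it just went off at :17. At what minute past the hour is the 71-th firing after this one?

71·25 = 1775.
1775 − 29·60 = 35, so 1775 ≡ 35 (mod 60).
(17 + 35) mod 60 = 52.

52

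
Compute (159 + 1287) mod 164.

1287 = 7·164 + 139, so 1287 mod 164 = 139.
(159 + 139) mod 164 = 134.

134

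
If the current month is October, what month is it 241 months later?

November

241 mod 12 = 1 (since 20·12 = 240).
October + 1 month → November.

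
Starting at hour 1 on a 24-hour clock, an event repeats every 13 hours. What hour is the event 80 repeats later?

80·13 = 1040.
1040 mod 24 = 8 (since 43·24 = 1032).
(1 + 8) mod 24 = 9.

9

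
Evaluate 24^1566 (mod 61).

41

By repeated squaring mod 61: 24^1≡24, 24^2≡27, 24^4≡58, 24^8≡9, 24^16≡20, 24^32≡34, 24^64≡58, 24^128≡9, 24^256≡20, 24^512≡34, 24^1024≡58.
1566 = 2 + 4 + 8 + 16 + 512 + 1024, so 24^1566 ≡ 27·58·9·20·34·58 ≡ 41 (mod 61).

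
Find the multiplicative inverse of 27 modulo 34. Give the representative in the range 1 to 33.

29

27·29 = 783 = 23·34 + 1, so 27⁻¹ ≡ 29 (mod 34).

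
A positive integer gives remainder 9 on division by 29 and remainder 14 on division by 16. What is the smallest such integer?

x ≡ 14 (mod 16) gives x ∈ {14, 30, 46, 62, 78, 94, 110, 126, …}.
The first of these with x mod 29 = 9 is 270.

270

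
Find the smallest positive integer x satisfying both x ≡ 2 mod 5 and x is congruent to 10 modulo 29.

97

x ≡ 2 (mod 5) gives x ∈ {2, 7, 12, 17, 22, 27, 32, 37, …}.
The first of these with x mod 29 = 10 is 97.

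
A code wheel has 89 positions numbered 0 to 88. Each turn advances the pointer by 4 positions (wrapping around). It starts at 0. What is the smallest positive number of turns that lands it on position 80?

4⁻¹ ≡ 67 (mod 89) because 4·67 = 268 = 3·89 + 1.
So x ≡ 67·80 = 5360 ≡ 20 (mod 89).
Check: 4·20 = 80 = 0·89 + 80.

20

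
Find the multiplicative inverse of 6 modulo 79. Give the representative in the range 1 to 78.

66

79 = 13·6 + 1
6 = 6·1 + 0
Back-substituting gives 6·66 ≡ 1 (mod 79).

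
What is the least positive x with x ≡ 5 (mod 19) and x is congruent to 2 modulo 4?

x ≡ 2 (mod 4) gives x ∈ {2, 6, 10, 14, 18, 22, 26, 30, …}.
The first of these with x mod 19 = 5 is 62.

62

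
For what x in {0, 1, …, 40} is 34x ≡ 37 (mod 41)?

24

34⁻¹ ≡ 35 (mod 41) because 34·35 = 1190 = 29·41 + 1.
Multiplying both sides by 35: x ≡ 35·37 = 1295 ≡ 24 (mod 41).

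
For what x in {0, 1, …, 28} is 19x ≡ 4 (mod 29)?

19⁻¹ ≡ 26 (mod 29) because 19·26 = 494 = 17·29 + 1.
So x ≡ 26·4 = 104 ≡ 17 (mod 29).
Check: 19·17 = 323 = 11·29 + 4.

17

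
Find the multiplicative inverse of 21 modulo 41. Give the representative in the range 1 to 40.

41 = 1·21 + 20
21 = 1·20 + 1
20 = 20·1 + 0
Back-substituting gives 21·2 ≡ 1 (mod 41).

2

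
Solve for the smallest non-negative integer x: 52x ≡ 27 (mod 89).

57

52⁻¹ ≡ 12 (mod 89) because 52·12 = 624 = 7·89 + 1.
So x ≡ 12·27 = 324 ≡ 57 (mod 89).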